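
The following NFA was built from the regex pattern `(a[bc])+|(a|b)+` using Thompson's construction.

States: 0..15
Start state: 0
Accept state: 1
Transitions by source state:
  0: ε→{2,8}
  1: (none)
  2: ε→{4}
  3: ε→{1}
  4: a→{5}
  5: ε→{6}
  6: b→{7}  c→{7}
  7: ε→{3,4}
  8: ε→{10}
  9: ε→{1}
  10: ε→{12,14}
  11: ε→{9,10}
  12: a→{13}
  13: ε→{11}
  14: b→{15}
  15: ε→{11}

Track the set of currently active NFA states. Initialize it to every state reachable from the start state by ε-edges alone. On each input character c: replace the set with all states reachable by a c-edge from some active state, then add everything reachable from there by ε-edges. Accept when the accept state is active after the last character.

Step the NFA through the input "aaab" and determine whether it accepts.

Answer: ACCEPT

Trace:
start: ε-closure({0}) = {0,2,4,8,10,12,14}
'a' @ 1: {1,5,6,9,10,11,12,13,14}  ✓accept
'a' @ 2: {1,9,10,11,12,13,14}  ✓accept
'a' @ 3: {1,9,10,11,12,13,14}  ✓accept
'b' @ 4: {1,9,10,11,12,14,15}  ✓accept
final: {1,9,10,11,12,14,15}; accept 1 in set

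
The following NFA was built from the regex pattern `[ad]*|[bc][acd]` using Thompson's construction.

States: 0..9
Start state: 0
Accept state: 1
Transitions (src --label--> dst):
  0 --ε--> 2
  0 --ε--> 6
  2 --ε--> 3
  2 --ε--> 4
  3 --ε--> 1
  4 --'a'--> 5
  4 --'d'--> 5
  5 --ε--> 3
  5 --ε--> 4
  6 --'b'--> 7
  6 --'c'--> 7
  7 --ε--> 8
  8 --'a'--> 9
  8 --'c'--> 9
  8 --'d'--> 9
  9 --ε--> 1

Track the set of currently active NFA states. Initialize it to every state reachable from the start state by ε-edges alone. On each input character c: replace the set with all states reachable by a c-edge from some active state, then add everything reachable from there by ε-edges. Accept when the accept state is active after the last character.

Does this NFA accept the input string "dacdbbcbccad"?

Answer: REJECT

Derivation:
initial (ε-close {0}): {0,1,2,3,4,6}
'd' @ 1: {1,3,4,5}  (accept∈set)
'a' @ 2: {1,3,4,5}  (accept∈set)
'c' @ 3: {}  — state set empty
rest 'dbbcbccad' ignored (set empty)
end set {} — state 1 not in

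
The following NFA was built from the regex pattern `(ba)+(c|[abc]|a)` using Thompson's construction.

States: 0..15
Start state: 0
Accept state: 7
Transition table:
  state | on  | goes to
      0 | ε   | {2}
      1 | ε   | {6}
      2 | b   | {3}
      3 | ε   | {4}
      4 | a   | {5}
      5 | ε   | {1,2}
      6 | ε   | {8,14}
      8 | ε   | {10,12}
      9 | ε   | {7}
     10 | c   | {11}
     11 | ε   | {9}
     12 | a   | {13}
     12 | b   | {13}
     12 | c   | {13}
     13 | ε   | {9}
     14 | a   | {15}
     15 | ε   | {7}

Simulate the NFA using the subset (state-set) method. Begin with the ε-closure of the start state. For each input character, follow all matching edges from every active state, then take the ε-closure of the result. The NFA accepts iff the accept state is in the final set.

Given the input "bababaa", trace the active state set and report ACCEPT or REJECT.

S₀ = ε-closure({0}) = {0,2}
'b' @ 1: {3,4}
'a' @ 2: {1,2,5,6,8,10,12,14}
'b' @ 3: {3,4,7,9,13}  [accepting]
'a' @ 4: {1,2,5,6,8,10,12,14}
'b' @ 5: {3,4,7,9,13}  [accepting]
'a' @ 6: {1,2,5,6,8,10,12,14}
'a' @ 7: {7,9,13,15}  [accepting]
final: {7,9,13,15}; accept 7 in set

Answer: ACCEPT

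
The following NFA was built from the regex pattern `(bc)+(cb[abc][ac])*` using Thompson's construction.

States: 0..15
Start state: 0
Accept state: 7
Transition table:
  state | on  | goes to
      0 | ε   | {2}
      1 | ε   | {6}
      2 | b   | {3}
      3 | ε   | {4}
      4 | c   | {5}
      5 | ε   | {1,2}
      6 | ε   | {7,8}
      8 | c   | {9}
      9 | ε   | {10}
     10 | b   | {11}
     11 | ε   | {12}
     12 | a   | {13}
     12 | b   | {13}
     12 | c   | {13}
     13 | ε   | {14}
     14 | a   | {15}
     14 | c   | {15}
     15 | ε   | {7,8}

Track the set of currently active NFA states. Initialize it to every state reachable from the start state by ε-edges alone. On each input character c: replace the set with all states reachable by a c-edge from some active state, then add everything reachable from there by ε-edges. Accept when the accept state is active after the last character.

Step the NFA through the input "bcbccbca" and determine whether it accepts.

Answer: ACCEPT

Derivation:
initial (ε-close {0}): {0,2}
'b' @ 1: {3,4}
'c' @ 2: {1,2,5,6,7,8}  [accepting]
'b' @ 3: {3,4}
'c' @ 4: {1,2,5,6,7,8}  [accepting]
'c' @ 5: {9,10}
'b' @ 6: {11,12}
'c' @ 7: {13,14}
'a' @ 8: {7,8,15}  [accepting]
final: {7,8,15}; accept 7 in set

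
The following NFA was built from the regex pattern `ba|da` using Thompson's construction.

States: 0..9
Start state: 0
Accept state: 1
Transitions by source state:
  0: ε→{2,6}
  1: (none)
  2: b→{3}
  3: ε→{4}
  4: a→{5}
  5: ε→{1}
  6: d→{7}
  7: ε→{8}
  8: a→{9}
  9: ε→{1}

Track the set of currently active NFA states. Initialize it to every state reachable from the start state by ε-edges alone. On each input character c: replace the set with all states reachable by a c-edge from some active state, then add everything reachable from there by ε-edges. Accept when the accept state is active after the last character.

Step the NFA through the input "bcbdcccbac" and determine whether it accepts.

Answer: REJECT

Derivation:
initial (ε-close {0}): {0,2,6}
'b' @ 1: {3,4}
'c' @ 2: {}  — state set empty
rest 'bdcccbac' ignored (set empty)
end set {} — state 1 not in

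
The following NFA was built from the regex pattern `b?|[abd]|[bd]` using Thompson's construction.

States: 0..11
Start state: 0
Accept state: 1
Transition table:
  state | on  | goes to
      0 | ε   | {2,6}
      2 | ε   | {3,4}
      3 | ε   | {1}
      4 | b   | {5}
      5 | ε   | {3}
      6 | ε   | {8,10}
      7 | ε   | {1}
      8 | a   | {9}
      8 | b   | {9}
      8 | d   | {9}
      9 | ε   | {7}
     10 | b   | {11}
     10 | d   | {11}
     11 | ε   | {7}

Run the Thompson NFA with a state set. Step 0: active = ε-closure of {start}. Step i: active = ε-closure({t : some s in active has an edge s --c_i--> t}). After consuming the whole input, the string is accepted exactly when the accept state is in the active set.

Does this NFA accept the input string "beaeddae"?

Answer: REJECT

Steps:
start: ε-closure({0}) = {0,1,2,3,4,6,8,10}
'b' @ 1: {1,3,5,7,9,11}  ✓accept
'e' @ 2: {}  — no active states
rest 'aeddae' ignored (set empty)
final: {}; accept 1 not in set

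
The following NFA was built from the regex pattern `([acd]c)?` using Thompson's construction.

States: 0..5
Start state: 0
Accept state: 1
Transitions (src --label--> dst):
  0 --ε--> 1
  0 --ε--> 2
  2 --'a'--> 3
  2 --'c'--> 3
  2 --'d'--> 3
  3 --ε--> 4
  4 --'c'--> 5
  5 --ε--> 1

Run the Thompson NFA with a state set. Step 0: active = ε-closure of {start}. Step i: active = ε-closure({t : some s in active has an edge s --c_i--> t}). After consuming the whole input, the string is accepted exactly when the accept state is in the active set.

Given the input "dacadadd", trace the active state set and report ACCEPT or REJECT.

Answer: REJECT

Derivation:
start: ε-closure({0}) = {0,1,2}
'd' @ 1: {3,4}
'a' @ 2: {}  — state set empty
rest 'cadadd' ignored (set empty)
after full input: {}  (accept=1 not in)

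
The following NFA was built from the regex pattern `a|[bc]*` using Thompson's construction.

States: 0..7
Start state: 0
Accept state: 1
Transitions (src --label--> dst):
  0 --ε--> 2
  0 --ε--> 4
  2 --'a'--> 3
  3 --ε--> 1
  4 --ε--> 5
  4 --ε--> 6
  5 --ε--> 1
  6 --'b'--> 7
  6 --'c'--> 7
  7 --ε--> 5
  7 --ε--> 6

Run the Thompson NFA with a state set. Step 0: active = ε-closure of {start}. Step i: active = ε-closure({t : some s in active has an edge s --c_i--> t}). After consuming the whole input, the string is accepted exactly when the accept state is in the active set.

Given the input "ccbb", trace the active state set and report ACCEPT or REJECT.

Answer: ACCEPT

Derivation:
start: ε-closure({0}) = {0,1,2,4,5,6}
'c' @ 1: {1,5,6,7}  (accept∈set)
'c' @ 2: {1,5,6,7}  (accept∈set)
'b' @ 3: {1,5,6,7}  (accept∈set)
'b' @ 4: {1,5,6,7}  (accept∈set)
after full input: {1,5,6,7}  (accept=1 in)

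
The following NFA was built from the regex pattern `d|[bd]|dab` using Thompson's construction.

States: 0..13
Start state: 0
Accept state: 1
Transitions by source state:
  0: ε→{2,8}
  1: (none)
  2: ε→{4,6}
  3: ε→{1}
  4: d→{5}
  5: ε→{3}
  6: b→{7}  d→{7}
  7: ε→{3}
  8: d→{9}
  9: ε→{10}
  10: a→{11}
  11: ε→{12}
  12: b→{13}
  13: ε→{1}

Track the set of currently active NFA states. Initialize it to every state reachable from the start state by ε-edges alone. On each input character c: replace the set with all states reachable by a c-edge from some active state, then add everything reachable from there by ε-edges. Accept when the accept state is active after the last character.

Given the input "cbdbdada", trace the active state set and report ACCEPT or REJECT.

S₀ = ε-closure({0}) = {0,2,4,6,8}
'c' @ 1: {}  — state set empty
rest 'bdbdada' ignored (set empty)
final: {}; accept 1 not in set

Answer: REJECT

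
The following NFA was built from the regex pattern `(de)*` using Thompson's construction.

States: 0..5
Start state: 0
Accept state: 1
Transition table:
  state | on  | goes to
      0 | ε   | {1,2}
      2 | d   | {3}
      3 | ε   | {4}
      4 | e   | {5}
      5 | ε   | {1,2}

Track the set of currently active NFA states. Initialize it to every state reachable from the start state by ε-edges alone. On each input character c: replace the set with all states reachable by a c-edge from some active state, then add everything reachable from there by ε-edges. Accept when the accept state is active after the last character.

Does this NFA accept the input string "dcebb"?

Answer: REJECT

Derivation:
start: ε-closure({0}) = {0,1,2}
'd' @ 1: {3,4}
'c' @ 2: {}  — state set empty
rest 'ebb' ignored (set empty)
end set {} — state 1 not in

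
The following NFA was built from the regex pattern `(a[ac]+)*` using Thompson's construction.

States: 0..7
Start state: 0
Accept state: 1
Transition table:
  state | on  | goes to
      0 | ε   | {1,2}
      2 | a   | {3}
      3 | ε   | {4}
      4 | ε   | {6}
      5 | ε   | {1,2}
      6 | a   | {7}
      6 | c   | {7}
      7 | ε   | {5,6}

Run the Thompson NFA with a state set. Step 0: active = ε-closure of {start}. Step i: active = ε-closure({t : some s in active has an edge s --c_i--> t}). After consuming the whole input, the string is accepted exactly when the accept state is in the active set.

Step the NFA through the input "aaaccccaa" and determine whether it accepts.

Answer: ACCEPT

Derivation:
S₀ = ε-closure({0}) = {0,1,2}
'a' @ 1: {3,4,6}
'a' @ 2: {1,2,5,6,7}  [accepting]
'a' @ 3: {1,2,3,4,5,6,7}  [accepting]
'c' @ 4: {1,2,5,6,7}  [accepting]
'c' @ 5: {1,2,5,6,7}  [accepting]
'c' @ 6: {1,2,5,6,7}  [accepting]
'c' @ 7: {1,2,5,6,7}  [accepting]
'a' @ 8: {1,2,3,4,5,6,7}  [accepting]
'a' @ 9: {1,2,3,4,5,6,7}  [accepting]
final: {1,2,3,4,5,6,7}; accept 1 in set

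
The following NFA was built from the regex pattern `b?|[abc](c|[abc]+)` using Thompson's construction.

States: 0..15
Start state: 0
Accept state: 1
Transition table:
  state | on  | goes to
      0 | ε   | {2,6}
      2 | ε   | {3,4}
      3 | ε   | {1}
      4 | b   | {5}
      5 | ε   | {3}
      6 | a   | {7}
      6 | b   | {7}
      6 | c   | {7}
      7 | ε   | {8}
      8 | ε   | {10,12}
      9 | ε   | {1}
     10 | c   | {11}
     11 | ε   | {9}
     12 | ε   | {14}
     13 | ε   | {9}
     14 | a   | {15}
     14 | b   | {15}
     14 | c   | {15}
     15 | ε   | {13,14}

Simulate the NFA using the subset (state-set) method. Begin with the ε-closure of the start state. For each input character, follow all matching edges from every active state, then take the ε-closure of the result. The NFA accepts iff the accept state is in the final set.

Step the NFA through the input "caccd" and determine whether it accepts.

initial (ε-close {0}): {0,1,2,3,4,6}
'c' @ 1: {7,8,10,12,14}
'a' @ 2: {1,9,13,14,15}  [accepting]
'c' @ 3: {1,9,13,14,15}  [accepting]
'c' @ 4: {1,9,13,14,15}  [accepting]
'd' @ 5: {}  — state set empty
end set {} — state 1 not in

Answer: REJECT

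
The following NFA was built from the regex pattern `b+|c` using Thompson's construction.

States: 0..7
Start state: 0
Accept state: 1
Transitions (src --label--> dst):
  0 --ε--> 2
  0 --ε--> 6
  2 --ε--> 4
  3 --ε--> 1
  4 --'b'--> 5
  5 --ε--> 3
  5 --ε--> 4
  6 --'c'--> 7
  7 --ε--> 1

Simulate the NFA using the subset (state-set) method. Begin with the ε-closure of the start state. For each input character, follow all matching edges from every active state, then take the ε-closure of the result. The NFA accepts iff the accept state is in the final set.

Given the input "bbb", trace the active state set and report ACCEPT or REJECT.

Answer: ACCEPT

Steps:
start: ε-closure({0}) = {0,2,4,6}
'b' @ 1: {1,3,4,5}  ✓accept
'b' @ 2: {1,3,4,5}  ✓accept
'b' @ 3: {1,3,4,5}  ✓accept
after full input: {1,3,4,5}  (accept=1 in)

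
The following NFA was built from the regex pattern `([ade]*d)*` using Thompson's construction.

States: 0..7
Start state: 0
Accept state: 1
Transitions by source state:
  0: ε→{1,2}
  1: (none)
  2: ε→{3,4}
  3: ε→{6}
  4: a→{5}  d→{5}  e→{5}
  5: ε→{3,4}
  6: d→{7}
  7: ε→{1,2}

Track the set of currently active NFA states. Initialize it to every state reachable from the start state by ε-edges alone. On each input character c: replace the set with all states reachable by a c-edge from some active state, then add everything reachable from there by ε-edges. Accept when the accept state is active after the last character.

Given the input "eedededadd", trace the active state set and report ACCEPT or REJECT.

Answer: ACCEPT

Steps:
S₀ = ε-closure({0}) = {0,1,2,3,4,6}
'e' @ 1: {3,4,5,6}
'e' @ 2: {3,4,5,6}
'd' @ 3: {1,2,3,4,5,6,7}  (accept∈set)
'e' @ 4: {3,4,5,6}
'd' @ 5: {1,2,3,4,5,6,7}  (accept∈set)
'e' @ 6: {3,4,5,6}
'd' @ 7: {1,2,3,4,5,6,7}  (accept∈set)
'a' @ 8: {3,4,5,6}
'd' @ 9: {1,2,3,4,5,6,7}  (accept∈set)
'd' @ 10: {1,2,3,4,5,6,7}  (accept∈set)
after full input: {1,2,3,4,5,6,7}  (accept=1 in)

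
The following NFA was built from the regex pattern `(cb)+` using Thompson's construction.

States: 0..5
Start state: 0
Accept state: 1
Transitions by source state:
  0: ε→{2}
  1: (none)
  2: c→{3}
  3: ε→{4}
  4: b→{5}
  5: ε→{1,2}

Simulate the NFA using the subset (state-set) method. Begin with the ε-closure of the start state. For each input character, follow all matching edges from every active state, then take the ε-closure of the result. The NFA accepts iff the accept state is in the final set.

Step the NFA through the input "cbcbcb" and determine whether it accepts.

initial (ε-close {0}): {0,2}
'c' @ 1: {3,4}
'b' @ 2: {1,2,5}  (accept∈set)
'c' @ 3: {3,4}
'b' @ 4: {1,2,5}  (accept∈set)
'c' @ 5: {3,4}
'b' @ 6: {1,2,5}  (accept∈set)
after full input: {1,2,5}  (accept=1 in)

Answer: ACCEPT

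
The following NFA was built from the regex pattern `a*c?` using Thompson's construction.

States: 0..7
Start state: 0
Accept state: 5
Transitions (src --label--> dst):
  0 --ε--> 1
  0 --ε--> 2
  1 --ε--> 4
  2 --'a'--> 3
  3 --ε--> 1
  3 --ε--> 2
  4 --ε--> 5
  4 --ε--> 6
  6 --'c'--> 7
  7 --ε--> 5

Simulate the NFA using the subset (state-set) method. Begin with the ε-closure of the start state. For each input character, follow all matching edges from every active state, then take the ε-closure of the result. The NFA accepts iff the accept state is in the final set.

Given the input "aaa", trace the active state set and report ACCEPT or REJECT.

S₀ = ε-closure({0}) = {0,1,2,4,5,6}
'a' @ 1: {1,2,3,4,5,6}  [accepting]
'a' @ 2: {1,2,3,4,5,6}  [accepting]
'a' @ 3: {1,2,3,4,5,6}  [accepting]
end set {1,2,3,4,5,6} — state 5 in

Answer: ACCEPT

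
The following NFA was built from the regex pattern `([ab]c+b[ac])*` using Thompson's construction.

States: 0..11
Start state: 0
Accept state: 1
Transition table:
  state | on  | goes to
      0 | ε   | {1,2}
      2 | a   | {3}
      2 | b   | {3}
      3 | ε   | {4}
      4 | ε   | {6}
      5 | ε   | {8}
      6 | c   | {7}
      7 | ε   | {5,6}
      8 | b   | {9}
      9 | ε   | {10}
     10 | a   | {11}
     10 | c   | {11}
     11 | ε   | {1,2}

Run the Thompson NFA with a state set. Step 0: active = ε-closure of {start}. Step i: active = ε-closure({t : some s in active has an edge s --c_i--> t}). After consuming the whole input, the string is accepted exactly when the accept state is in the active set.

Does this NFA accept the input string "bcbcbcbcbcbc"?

S₀ = ε-closure({0}) = {0,1,2}
'b' @ 1: {3,4,6}
'c' @ 2: {5,6,7,8}
'b' @ 3: {9,10}
'c' @ 4: {1,2,11}  ✓accept
'b' @ 5: {3,4,6}
'c' @ 6: {5,6,7,8}
'b' @ 7: {9,10}
'c' @ 8: {1,2,11}  ✓accept
'b' @ 9: {3,4,6}
'c' @ 10: {5,6,7,8}
'b' @ 11: {9,10}
'c' @ 12: {1,2,11}  ✓accept
end set {1,2,11} — state 1 in

Answer: ACCEPT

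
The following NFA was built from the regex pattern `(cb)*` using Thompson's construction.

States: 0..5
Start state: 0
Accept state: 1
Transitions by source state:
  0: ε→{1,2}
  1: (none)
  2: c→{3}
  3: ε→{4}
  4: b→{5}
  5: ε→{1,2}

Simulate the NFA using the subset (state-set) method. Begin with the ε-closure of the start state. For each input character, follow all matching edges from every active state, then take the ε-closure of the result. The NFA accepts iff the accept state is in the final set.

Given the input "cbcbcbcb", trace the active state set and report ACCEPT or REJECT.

Answer: ACCEPT

Steps:
start: ε-closure({0}) = {0,1,2}
'c' @ 1: {3,4}
'b' @ 2: {1,2,5}  ✓accept
'c' @ 3: {3,4}
'b' @ 4: {1,2,5}  ✓accept
'c' @ 5: {3,4}
'b' @ 6: {1,2,5}  ✓accept
'c' @ 7: {3,4}
'b' @ 8: {1,2,5}  ✓accept
end set {1,2,5} — state 1 in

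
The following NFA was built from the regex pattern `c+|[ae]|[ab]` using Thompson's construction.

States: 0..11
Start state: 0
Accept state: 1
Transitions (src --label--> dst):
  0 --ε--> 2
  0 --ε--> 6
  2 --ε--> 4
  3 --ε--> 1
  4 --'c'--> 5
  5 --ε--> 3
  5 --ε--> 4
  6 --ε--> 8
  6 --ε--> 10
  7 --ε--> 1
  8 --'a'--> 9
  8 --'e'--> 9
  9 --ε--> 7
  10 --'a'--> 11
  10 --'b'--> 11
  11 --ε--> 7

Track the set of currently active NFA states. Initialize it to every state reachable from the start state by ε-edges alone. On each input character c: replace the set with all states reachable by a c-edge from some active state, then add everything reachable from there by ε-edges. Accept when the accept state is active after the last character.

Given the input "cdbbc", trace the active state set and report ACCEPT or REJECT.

Answer: REJECT

Steps:
S₀ = ε-closure({0}) = {0,2,4,6,8,10}
'c' @ 1: {1,3,4,5}  ✓accept
'd' @ 2: {}  — state set empty
rest 'bbc' ignored (set empty)
end set {} — state 1 not in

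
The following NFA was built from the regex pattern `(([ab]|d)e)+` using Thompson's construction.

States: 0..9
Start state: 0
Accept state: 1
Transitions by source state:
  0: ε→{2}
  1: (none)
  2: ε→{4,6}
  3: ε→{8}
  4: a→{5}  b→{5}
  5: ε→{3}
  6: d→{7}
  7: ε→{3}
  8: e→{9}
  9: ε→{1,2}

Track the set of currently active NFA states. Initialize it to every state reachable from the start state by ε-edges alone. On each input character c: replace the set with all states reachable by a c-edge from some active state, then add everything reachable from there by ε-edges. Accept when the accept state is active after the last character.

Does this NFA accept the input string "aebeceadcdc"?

Answer: REJECT

Steps:
initial (ε-close {0}): {0,2,4,6}
'a' @ 1: {3,5,8}
'e' @ 2: {1,2,4,6,9}  [accepting]
'b' @ 3: {3,5,8}
'e' @ 4: {1,2,4,6,9}  [accepting]
'c' @ 5: {}  — state set empty
rest 'eadcdc' ignored (set empty)
after full input: {}  (accept=1 not in)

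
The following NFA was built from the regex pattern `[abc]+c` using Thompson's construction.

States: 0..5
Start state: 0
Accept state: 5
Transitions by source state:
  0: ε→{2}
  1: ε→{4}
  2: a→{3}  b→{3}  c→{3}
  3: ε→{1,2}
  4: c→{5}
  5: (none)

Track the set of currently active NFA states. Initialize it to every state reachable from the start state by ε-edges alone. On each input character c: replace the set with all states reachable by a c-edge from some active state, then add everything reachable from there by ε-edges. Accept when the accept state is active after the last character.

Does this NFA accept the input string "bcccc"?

initial (ε-close {0}): {0,2}
'b' @ 1: {1,2,3,4}
'c' @ 2: {1,2,3,4,5}  [accepting]
'c' @ 3: {1,2,3,4,5}  [accepting]
'c' @ 4: {1,2,3,4,5}  [accepting]
'c' @ 5: {1,2,3,4,5}  [accepting]
end set {1,2,3,4,5} — state 5 in

Answer: ACCEPT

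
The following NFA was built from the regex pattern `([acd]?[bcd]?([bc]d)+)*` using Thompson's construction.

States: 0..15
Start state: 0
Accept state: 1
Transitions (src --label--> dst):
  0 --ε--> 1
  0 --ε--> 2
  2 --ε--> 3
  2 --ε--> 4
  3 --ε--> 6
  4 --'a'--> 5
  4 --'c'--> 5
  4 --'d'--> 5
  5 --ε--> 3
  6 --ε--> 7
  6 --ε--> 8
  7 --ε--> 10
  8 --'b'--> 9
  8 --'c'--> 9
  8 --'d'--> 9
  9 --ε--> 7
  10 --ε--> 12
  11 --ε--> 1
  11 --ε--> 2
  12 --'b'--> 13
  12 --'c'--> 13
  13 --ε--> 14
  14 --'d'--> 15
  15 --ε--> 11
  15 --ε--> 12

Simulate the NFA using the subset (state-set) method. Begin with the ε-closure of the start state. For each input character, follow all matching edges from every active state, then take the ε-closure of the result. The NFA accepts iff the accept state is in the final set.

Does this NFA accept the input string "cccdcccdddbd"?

S₀ = ε-closure({0}) = {0,1,2,3,4,6,7,8,10,12}
'c' @ 1: {3,5,6,7,8,9,10,12,13,14}
'c' @ 2: {7,9,10,12,13,14}
'c' @ 3: {13,14}
'd' @ 4: {1,2,3,4,6,7,8,10,11,12,15}  [accepting]
'c' @ 5: {3,5,6,7,8,9,10,12,13,14}
'c' @ 6: {7,9,10,12,13,14}
'c' @ 7: {13,14}
'd' @ 8: {1,2,3,4,6,7,8,10,11,12,15}  [accepting]
'd' @ 9: {3,5,6,7,8,9,10,12}
'd' @ 10: {7,9,10,12}
'b' @ 11: {13,14}
'd' @ 12: {1,2,3,4,6,7,8,10,11,12,15}  [accepting]
after full input: {1,2,3,4,6,7,8,10,11,12,15}  (accept=1 in)

Answer: ACCEPT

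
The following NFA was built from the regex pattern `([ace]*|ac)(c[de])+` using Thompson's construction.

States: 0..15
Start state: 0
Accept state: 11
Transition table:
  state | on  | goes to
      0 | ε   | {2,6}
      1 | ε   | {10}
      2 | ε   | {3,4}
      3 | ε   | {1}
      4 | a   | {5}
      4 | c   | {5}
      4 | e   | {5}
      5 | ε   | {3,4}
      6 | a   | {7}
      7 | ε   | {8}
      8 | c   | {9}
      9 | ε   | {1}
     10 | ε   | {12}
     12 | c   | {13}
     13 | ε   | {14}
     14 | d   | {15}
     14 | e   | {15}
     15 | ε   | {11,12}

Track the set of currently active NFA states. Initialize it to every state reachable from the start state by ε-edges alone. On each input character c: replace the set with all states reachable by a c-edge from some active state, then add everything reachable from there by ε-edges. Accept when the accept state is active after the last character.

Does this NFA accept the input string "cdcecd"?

initial (ε-close {0}): {0,1,2,3,4,6,10,12}
'c' @ 1: {1,3,4,5,10,12,13,14}
'd' @ 2: {11,12,15}  ✓accept
'c' @ 3: {13,14}
'e' @ 4: {11,12,15}  ✓accept
'c' @ 5: {13,14}
'd' @ 6: {11,12,15}  ✓accept
after full input: {11,12,15}  (accept=11 in)

Answer: ACCEPT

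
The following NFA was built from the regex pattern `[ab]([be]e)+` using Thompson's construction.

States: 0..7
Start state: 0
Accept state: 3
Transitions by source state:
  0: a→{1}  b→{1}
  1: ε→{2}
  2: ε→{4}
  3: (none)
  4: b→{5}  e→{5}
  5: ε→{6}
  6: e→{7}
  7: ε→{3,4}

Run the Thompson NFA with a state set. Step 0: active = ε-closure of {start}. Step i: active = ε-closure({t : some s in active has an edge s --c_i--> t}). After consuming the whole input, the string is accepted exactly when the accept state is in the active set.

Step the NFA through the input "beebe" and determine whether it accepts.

S₀ = ε-closure({0}) = {0}
'b' @ 1: {1,2,4}
'e' @ 2: {5,6}
'e' @ 3: {3,4,7}  (accept∈set)
'b' @ 4: {5,6}
'e' @ 5: {3,4,7}  (accept∈set)
end set {3,4,7} — state 3 in

Answer: ACCEPT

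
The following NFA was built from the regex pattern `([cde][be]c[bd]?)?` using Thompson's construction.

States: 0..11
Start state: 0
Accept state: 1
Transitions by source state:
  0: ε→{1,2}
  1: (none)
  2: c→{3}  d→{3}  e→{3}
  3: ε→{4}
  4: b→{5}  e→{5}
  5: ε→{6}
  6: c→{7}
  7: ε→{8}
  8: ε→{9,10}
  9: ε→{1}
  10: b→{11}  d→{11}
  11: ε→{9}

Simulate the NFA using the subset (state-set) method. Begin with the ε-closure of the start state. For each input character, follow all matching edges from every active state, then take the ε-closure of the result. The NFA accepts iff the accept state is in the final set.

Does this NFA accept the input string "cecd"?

Answer: ACCEPT

Trace:
initial (ε-close {0}): {0,1,2}
'c' @ 1: {3,4}
'e' @ 2: {5,6}
'c' @ 3: {1,7,8,9,10}  [accepting]
'd' @ 4: {1,9,11}  [accepting]
final: {1,9,11}; accept 1 in set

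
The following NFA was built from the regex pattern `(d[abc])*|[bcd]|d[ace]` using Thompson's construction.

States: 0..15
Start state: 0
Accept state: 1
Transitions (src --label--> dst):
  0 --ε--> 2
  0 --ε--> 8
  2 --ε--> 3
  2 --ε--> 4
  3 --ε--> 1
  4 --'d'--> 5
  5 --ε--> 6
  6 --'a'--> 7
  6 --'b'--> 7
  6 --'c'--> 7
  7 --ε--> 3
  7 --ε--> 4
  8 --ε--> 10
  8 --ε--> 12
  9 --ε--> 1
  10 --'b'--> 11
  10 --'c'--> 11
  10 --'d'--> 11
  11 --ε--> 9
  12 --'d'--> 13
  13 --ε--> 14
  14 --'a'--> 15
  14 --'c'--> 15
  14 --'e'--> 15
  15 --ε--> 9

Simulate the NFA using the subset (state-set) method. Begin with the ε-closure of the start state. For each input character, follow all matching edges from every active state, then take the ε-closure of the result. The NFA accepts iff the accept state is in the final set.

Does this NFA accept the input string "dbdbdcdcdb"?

S₀ = ε-closure({0}) = {0,1,2,3,4,8,10,12}
'd' @ 1: {1,5,6,9,11,13,14}  [accepting]
'b' @ 2: {1,3,4,7}  [accepting]
'd' @ 3: {5,6}
'b' @ 4: {1,3,4,7}  [accepting]
'd' @ 5: {5,6}
'c' @ 6: {1,3,4,7}  [accepting]
'd' @ 7: {5,6}
'c' @ 8: {1,3,4,7}  [accepting]
'd' @ 9: {5,6}
'b' @ 10: {1,3,4,7}  [accepting]
after full input: {1,3,4,7}  (accept=1 in)

Answer: ACCEPT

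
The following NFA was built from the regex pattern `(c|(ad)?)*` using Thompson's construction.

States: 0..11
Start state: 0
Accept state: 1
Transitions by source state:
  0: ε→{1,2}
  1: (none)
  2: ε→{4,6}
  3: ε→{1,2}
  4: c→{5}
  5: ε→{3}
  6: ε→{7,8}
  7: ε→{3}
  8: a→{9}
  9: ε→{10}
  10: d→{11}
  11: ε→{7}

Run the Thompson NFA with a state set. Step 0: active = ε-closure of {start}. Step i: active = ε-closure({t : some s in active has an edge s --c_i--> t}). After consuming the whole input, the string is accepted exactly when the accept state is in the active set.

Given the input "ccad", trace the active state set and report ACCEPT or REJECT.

S₀ = ε-closure({0}) = {0,1,2,3,4,6,7,8}
'c' @ 1: {1,2,3,4,5,6,7,8}  ✓accept
'c' @ 2: {1,2,3,4,5,6,7,8}  ✓accept
'a' @ 3: {9,10}
'd' @ 4: {1,2,3,4,6,7,8,11}  ✓accept
end set {1,2,3,4,6,7,8,11} — state 1 in

Answer: ACCEPT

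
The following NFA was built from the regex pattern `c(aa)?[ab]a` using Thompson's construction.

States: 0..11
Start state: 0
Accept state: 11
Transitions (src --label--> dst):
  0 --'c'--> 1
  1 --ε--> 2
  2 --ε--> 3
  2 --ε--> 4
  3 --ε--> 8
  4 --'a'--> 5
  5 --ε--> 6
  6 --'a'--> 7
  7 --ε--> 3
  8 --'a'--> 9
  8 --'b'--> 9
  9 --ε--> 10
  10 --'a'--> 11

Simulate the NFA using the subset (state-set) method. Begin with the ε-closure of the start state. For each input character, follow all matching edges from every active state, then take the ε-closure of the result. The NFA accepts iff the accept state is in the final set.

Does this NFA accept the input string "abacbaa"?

Answer: REJECT

Steps:
start: ε-closure({0}) = {0}
'a' @ 1: {}  — dead — no transitions
rest 'bacbaa' ignored (set empty)
final: {}; accept 11 not in set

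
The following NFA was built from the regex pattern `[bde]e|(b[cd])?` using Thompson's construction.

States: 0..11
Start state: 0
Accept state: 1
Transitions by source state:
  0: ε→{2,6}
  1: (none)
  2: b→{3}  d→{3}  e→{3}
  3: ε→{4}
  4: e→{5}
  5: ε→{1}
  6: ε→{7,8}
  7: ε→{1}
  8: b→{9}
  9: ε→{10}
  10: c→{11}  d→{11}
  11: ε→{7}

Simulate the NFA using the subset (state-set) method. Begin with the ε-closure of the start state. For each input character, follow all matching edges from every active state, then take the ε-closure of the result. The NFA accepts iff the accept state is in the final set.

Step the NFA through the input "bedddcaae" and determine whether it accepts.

start: ε-closure({0}) = {0,1,2,6,7,8}
'b' @ 1: {3,4,9,10}
'e' @ 2: {1,5}  ✓accept
'd' @ 3: {}  — state set empty
rest 'ddcaae' ignored (set empty)
end set {} — state 1 not in

Answer: REJECT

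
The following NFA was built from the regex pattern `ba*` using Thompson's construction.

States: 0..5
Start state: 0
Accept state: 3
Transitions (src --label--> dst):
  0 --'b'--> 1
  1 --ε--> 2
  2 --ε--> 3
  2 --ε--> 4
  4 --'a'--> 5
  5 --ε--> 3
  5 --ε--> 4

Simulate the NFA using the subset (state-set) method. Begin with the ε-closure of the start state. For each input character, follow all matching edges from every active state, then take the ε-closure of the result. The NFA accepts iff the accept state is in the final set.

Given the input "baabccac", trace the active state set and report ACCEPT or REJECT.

Answer: REJECT

Derivation:
start: ε-closure({0}) = {0}
'b' @ 1: {1,2,3,4}  (accept∈set)
'a' @ 2: {3,4,5}  (accept∈set)
'a' @ 3: {3,4,5}  (accept∈set)
'b' @ 4: {}  — state set empty
rest 'ccac' ignored (set empty)
end set {} — state 3 not in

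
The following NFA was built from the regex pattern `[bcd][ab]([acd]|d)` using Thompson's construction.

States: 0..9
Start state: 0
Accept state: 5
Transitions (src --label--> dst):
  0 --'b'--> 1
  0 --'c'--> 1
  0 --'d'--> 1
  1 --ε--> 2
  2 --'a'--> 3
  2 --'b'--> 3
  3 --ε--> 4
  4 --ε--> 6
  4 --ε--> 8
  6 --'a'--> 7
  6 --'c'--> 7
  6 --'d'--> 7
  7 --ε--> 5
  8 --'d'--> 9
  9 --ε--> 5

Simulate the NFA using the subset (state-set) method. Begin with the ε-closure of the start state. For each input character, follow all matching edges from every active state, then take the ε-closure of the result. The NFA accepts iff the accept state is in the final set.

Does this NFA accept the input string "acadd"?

Answer: REJECT

Derivation:
initial (ε-close {0}): {0}
'a' @ 1: {}  — state set empty
rest 'cadd' ignored (set empty)
final: {}; accept 5 not in set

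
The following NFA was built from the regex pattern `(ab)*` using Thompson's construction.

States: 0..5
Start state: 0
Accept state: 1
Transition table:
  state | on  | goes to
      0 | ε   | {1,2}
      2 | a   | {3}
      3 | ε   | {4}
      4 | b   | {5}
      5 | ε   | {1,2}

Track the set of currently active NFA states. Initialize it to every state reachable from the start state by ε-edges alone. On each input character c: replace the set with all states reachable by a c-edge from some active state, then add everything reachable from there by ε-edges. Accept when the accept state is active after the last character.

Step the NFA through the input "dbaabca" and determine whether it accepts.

Answer: REJECT

Trace:
S₀ = ε-closure({0}) = {0,1,2}
'd' @ 1: {}  — dead — no transitions
rest 'baabca' ignored (set empty)
final: {}; accept 1 not in set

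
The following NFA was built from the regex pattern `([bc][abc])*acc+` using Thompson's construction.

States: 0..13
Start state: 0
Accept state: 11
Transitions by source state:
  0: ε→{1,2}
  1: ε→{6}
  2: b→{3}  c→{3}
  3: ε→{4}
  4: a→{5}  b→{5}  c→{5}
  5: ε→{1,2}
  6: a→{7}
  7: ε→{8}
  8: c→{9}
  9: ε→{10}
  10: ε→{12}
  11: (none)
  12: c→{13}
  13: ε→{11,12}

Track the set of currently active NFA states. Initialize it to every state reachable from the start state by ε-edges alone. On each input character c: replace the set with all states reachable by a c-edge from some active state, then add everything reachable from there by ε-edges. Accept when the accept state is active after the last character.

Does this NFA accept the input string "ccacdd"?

Answer: REJECT

Derivation:
initial (ε-close {0}): {0,1,2,6}
'c' @ 1: {3,4}
'c' @ 2: {1,2,5,6}
'a' @ 3: {7,8}
'c' @ 4: {9,10,12}
'd' @ 5: {}  — dead — no transitions
rest 'd' ignored (set empty)
final: {}; accept 11 not in set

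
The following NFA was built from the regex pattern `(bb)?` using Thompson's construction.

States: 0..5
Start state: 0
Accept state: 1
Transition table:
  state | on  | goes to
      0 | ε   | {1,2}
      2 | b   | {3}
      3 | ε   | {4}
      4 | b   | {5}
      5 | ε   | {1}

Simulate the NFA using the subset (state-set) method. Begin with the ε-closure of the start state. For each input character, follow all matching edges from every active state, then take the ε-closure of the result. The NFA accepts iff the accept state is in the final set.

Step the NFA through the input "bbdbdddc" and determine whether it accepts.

initial (ε-close {0}): {0,1,2}
'b' @ 1: {3,4}
'b' @ 2: {1,5}  (accept∈set)
'd' @ 3: {}  — no active states
rest 'bdddc' ignored (set empty)
end set {} — state 1 not in

Answer: REJECT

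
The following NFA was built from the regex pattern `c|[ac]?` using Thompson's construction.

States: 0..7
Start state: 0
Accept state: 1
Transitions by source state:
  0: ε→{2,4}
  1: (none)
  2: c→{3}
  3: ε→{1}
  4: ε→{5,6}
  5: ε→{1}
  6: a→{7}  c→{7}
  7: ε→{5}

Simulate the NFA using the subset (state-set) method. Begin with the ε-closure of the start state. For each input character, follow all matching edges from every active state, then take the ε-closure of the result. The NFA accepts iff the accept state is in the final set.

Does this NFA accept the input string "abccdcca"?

Answer: REJECT

Derivation:
start: ε-closure({0}) = {0,1,2,4,5,6}
'a' @ 1: {1,5,7}  (accept∈set)
'b' @ 2: {}  — dead — no transitions
rest 'ccdcca' ignored (set empty)
final: {}; accept 1 not in set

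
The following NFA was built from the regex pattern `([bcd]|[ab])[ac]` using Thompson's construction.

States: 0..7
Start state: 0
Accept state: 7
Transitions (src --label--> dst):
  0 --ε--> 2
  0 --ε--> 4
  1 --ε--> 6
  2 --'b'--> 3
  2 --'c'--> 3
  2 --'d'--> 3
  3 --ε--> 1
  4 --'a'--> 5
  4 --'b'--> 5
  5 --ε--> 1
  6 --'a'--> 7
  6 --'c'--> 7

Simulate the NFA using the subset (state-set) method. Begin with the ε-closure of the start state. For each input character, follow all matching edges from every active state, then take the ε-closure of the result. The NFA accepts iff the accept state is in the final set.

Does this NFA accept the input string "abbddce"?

Answer: REJECT

Steps:
initial (ε-close {0}): {0,2,4}
'a' @ 1: {1,5,6}
'b' @ 2: {}  — state set empty
rest 'bddce' ignored (set empty)
end set {} — state 7 not in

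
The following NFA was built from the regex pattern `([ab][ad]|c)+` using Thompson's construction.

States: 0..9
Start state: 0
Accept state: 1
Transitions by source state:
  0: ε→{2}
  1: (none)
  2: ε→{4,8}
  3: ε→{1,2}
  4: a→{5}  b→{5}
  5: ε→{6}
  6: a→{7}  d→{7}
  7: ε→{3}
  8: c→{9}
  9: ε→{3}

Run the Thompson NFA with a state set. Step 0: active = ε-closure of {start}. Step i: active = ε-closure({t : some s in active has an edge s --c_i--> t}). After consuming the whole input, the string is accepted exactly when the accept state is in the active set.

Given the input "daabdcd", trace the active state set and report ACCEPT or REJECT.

Answer: REJECT

Derivation:
initial (ε-close {0}): {0,2,4,8}
'd' @ 1: {}  — dead — no transitions
rest 'aabdcd' ignored (set empty)
final: {}; accept 1 not in set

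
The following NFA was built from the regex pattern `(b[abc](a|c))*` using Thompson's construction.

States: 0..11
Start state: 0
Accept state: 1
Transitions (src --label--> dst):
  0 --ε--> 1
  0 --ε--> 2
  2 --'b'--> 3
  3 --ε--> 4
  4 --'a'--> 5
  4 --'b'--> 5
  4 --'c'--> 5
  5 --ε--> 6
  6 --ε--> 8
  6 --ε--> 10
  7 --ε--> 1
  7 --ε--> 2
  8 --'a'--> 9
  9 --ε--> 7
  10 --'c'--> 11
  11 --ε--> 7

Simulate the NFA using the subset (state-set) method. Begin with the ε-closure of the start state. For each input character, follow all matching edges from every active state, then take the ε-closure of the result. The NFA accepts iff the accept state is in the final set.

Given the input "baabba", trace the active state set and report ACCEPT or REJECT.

Answer: ACCEPT

Trace:
start: ε-closure({0}) = {0,1,2}
'b' @ 1: {3,4}
'a' @ 2: {5,6,8,10}
'a' @ 3: {1,2,7,9}  [accepting]
'b' @ 4: {3,4}
'b' @ 5: {5,6,8,10}
'a' @ 6: {1,2,7,9}  [accepting]
final: {1,2,7,9}; accept 1 in set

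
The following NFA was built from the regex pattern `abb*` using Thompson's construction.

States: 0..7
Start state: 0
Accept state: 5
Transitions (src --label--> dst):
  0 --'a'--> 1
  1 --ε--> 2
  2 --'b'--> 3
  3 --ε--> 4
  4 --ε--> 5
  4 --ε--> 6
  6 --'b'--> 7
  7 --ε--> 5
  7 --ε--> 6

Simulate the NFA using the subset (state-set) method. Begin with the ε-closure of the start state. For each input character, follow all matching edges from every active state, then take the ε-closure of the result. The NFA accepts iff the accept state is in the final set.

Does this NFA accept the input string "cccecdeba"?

start: ε-closure({0}) = {0}
'c' @ 1: {}  — dead — no transitions
rest 'ccecdeba' ignored (set empty)
after full input: {}  (accept=5 not in)

Answer: REJECT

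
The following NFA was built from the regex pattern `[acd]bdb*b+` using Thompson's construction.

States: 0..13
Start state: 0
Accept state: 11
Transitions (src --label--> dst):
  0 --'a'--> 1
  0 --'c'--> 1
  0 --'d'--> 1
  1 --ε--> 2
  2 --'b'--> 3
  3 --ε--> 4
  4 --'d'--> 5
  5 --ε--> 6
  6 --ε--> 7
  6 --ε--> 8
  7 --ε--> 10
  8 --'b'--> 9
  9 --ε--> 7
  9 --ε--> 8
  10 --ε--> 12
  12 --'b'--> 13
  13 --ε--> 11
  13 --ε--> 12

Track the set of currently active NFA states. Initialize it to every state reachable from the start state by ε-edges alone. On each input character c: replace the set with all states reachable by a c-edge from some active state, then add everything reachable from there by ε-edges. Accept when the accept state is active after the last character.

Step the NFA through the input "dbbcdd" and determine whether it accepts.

Answer: REJECT

Trace:
S₀ = ε-closure({0}) = {0}
'd' @ 1: {1,2}
'b' @ 2: {3,4}
'b' @ 3: {}  — state set empty
rest 'cdd' ignored (set empty)
final: {}; accept 11 not in set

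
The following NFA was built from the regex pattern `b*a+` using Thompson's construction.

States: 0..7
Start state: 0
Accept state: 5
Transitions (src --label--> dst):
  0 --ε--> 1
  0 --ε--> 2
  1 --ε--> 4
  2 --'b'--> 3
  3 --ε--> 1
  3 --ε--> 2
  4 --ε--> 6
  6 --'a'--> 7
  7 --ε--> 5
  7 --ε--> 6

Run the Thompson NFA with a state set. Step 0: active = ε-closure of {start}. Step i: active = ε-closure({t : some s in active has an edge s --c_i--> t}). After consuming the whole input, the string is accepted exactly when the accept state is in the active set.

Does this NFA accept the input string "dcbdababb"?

initial (ε-close {0}): {0,1,2,4,6}
'd' @ 1: {}  — no active states
rest 'cbdababb' ignored (set empty)
end set {} — state 5 not in

Answer: REJECT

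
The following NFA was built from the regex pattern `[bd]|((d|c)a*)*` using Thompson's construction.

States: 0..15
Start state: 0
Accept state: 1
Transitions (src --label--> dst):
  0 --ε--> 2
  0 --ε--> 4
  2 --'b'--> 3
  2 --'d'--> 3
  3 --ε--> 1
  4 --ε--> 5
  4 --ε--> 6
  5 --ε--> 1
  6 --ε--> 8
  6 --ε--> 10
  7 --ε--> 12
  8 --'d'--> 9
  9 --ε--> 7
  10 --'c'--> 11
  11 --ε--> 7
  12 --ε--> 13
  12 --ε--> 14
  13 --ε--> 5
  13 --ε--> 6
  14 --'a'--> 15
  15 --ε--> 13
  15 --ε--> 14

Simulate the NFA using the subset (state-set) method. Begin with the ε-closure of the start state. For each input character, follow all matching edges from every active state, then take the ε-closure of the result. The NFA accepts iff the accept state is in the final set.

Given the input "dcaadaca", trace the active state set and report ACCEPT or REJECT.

Answer: ACCEPT

Steps:
S₀ = ε-closure({0}) = {0,1,2,4,5,6,8,10}
'd' @ 1: {1,3,5,6,7,8,9,10,12,13,14}  (accept∈set)
'c' @ 2: {1,5,6,7,8,10,11,12,13,14}  (accept∈set)
'a' @ 3: {1,5,6,8,10,13,14,15}  (accept∈set)
'a' @ 4: {1,5,6,8,10,13,14,15}  (accept∈set)
'd' @ 5: {1,5,6,7,8,9,10,12,13,14}  (accept∈set)
'a' @ 6: {1,5,6,8,10,13,14,15}  (accept∈set)
'c' @ 7: {1,5,6,7,8,10,11,12,13,14}  (accept∈set)
'a' @ 8: {1,5,6,8,10,13,14,15}  (accept∈set)
after full input: {1,5,6,8,10,13,14,15}  (accept=1 in)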